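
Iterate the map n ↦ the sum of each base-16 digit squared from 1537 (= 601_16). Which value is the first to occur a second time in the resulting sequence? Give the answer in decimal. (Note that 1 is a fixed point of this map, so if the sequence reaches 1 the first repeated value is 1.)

1537 = (6,0,1)_16 → 6² + 0² + 1² = 36 + 0 + 1 = 37
37 = (2,5)_16 → 2² + 5² = 4 + 25 = 29
29 = (1,13)_16 → 1² + 13² = 1 + 169 = 170
170 = (10,10)_16 → 10² + 10² = 100 + 100 = 200
200 = (12,8)_16 → 12² + 8² = 144 + 64 = 208
208 = (13,0)_16 → 13² + 0² = 169 + 0 = 169
169 = (10,9)_16 → 10² + 9² = 100 + 81 = 181
181 = (11,5)_16 → 11² + 5² = 121 + 25 = 146
146 = (9,2)_16 → 9² + 2² = 81 + 4 = 85
85 = (5,5)_16 → 5² + 5² = 25 + 25 = 50
50 = (3,2)_16 → 3² + 2² = 9 + 4 = 13
13 = (13)_16 → 13² = 169  — 169 already appeared earlier.

169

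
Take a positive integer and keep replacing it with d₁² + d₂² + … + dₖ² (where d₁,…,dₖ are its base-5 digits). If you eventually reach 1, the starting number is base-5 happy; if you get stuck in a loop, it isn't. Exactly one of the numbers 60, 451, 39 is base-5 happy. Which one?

451

60: 60 → 8 → 10 → 4 → 16 → 10  — repeats 10 (not base-5 happy)
451: 451 → 19 → 25 → 1  — reaches 1 (base-5 happy)
39: 39 → 21 → 17 → 13 → 13  — repeats 13 (not base-5 happy)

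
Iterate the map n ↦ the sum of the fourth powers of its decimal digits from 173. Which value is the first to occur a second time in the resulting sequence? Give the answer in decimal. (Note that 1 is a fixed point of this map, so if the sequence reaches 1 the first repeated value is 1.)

173 → 1⁴ + 7⁴ + 3⁴ = 1 + 2401 + 81 = 2483
2483 → 2⁴ + 4⁴ + 8⁴ + 3⁴ = 16 + 256 + 4096 + 81 = 4449
4449 → 4⁴ + 4⁴ + 4⁴ + 9⁴ = 256 + 256 + 256 + 6561 = 7329
7329 → 7⁴ + 3⁴ + 2⁴ + 9⁴ = 2401 + 81 + 16 + 6561 = 9059
9059 → 9⁴ + 0⁴ + 5⁴ + 9⁴ = 6561 + 0 + 625 + 6561 = 13747
13747 → 1⁴ + 3⁴ + 7⁴ + 4⁴ + 7⁴ = 1 + 81 + 2401 + 256 + 2401 = 5140
5140 → 5⁴ + 1⁴ + 4⁴ + 0⁴ = 625 + 1 + 256 + 0 = 882
882 → 8⁴ + 8⁴ + 2⁴ = 4096 + 4096 + 16 = 8208
8208 → 8⁴ + 2⁴ + 0⁴ + 8⁴ = 4096 + 16 + 0 + 4096 = 8208  — 8208 already appeared earlier.

8208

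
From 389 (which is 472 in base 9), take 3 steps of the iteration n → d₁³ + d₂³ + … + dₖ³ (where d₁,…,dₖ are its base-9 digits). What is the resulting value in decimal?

389 = (4,7,2)_9 → 4³ + 7³ + 2³ = 415
415 = (5,1,1)_9 → 5³ + 1³ + 1³ = 127
127 = (1,5,1)_9 → 1³ + 5³ + 1³ = 127

127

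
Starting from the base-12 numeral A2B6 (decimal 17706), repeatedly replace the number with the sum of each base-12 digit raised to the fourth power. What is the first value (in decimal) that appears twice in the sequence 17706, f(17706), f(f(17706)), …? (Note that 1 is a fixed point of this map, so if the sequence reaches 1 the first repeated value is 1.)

17706 = (10,2,11,6)_12 → 10⁴ + 2⁴ + 11⁴ + 6⁴ = 10000 + 16 + 14641 + 1296 = 25953
25953 = (1,3,0,2,9)_12 → 1⁴ + 3⁴ + 0⁴ + 2⁴ + 9⁴ = 1 + 81 + 0 + 16 + 6561 = 6659
6659 = (3,10,2,11)_12 → 3⁴ + 10⁴ + 2⁴ + 11⁴ = 81 + 10000 + 16 + 14641 = 24738
24738 = (1,2,3,9,6)_12 → 1⁴ + 2⁴ + 3⁴ + 9⁴ + 6⁴ = 1 + 16 + 81 + 6561 + 1296 = 7955
7955 = (4,7,2,11)_12 → 4⁴ + 7⁴ + 2⁴ + 11⁴ = 256 + 2401 + 16 + 14641 = 17314
17314 = (10,0,2,10)_12 → 10⁴ + 0⁴ + 2⁴ + 10⁴ = 10000 + 0 + 16 + 10000 = 20016
20016 = (11,7,0,0)_12 → 11⁴ + 7⁴ + 0⁴ + 0⁴ = 14641 + 2401 + 0 + 0 = 17042
17042 = (9,10,4,2)_12 → 9⁴ + 10⁴ + 4⁴ + 2⁴ = 6561 + 10000 + 256 + 16 = 16833
16833 = (9,8,10,9)_12 → 9⁴ + 8⁴ + 10⁴ + 9⁴ = 6561 + 4096 + 10000 + 6561 = 27218
27218 = (1,3,9,0,2)_12 → 1⁴ + 3⁴ + 9⁴ + 0⁴ + 2⁴ = 1 + 81 + 6561 + 0 + 16 = 6659  — 6659 already appeared earlier.

6659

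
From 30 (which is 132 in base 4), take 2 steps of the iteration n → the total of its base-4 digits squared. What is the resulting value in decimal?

13

30 = (1,3,2)_4 → 1² + 3² + 2² = 14
14 = (3,2)_4 → 3² + 2² = 13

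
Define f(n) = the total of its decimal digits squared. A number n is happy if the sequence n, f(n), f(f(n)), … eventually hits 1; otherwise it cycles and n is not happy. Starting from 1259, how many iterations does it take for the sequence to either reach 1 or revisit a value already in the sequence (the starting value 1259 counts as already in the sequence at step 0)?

1259 → 1² + 2² + 5² + 9² = 111
111 → 1² + 1² + 1² = 3
3 → 3² = 9
9 → 9² = 81
81 → 8² + 1² = 65
65 → 6² + 5² = 61
61 → 6² + 1² = 37
37 → 3² + 7² = 58
58 → 5² + 8² = 89
89 → 8² + 9² = 145
145 → 1² + 4² + 5² = 42
42 → 4² + 2² = 20
20 → 2² + 0² = 4
4 → 4² = 16
16 → 1² + 6² = 37  — 37 repeats.
That took 15 steps.

15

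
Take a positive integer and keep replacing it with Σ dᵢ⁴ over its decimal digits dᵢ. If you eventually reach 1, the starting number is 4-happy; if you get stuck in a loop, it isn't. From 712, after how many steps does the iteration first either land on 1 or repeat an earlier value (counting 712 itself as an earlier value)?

13

712 → 7⁴ + 1⁴ + 2⁴ = 2418
2418 → 2⁴ + 4⁴ + 1⁴ + 8⁴ = 4369
4369 → 4⁴ + 3⁴ + 6⁴ + 9⁴ = 8194
8194 → 8⁴ + 1⁴ + 9⁴ + 4⁴ = 10914
10914 → 1⁴ + 0⁴ + 9⁴ + 1⁴ + 4⁴ = 6819
6819 → 6⁴ + 8⁴ + 1⁴ + 9⁴ = 11954
11954 → 1⁴ + 1⁴ + 9⁴ + 5⁴ + 4⁴ = 7444
7444 → 7⁴ + 4⁴ + 4⁴ + 4⁴ = 3169
3169 → 3⁴ + 1⁴ + 6⁴ + 9⁴ = 7939
7939 → 7⁴ + 9⁴ + 3⁴ + 9⁴ = 15604
15604 → 1⁴ + 5⁴ + 6⁴ + 0⁴ + 4⁴ = 2178
2178 → 2⁴ + 1⁴ + 7⁴ + 8⁴ = 6514
6514 → 6⁴ + 5⁴ + 1⁴ + 4⁴ = 2178  — 2178 repeats.
That took 13 steps.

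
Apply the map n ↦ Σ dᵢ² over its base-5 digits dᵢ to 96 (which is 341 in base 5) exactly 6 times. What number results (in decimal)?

4

96 = (3,4,1)_5 → 3² + 4² + 1² = 26
26 = (1,0,1)_5 → 1² + 0² + 1² = 2
2 = (2)_5 → 2² = 4
4 = (4)_5 → 4² = 16
16 = (3,1)_5 → 3² + 1² = 10
10 = (2,0)_5 → 2² + 0² = 4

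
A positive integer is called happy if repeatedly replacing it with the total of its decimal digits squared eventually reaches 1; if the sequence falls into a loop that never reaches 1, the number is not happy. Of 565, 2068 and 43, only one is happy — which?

565: 565 → 86 → 100 → 1  — reaches 1 (happy)
2068: 2068 → 104 → 17 → 50 → 25 → 29 → 85 → 89 → 145 → 42 → 20 → 4 → 16 → 37 → 58 → 89  — repeats 89 (not happy)
43: 43 → 25 → 29 → 85 → 89 → 145 → 42 → 20 → 4 → 16 → 37 → 58 → 89  — repeats 89 (not happy)

565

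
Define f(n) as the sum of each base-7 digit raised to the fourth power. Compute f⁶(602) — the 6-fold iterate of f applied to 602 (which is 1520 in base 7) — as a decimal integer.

602 = (1,5,2,0)_7 → 642
642 = (1,6,0,5)_7 → 1922
1922 = (5,4,1,4)_7 → 1138
1138 = (3,2,1,4)_7 → 354
354 = (1,0,1,4)_7 → 258
258 = (5,1,6)_7 → 1922

1922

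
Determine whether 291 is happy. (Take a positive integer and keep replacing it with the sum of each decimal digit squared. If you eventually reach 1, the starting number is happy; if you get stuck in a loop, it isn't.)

happy

291 → 2² + 9² + 1² = 86
86 → 8² + 6² = 100
100 → 1² + 0² + 0² = 1  — reached 1.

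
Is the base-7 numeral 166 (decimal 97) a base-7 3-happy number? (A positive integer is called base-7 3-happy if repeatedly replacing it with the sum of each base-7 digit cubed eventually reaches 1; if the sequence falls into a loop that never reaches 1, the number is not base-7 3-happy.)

base-7 3-happy

97 = (1,6,6)_7 → 1³ + 6³ + 6³ = 1 + 216 + 216 = 433
433 = (1,1,5,6)_7 → 1³ + 1³ + 5³ + 6³ = 1 + 1 + 125 + 216 = 343
343 = (1,0,0,0)_7 → 1³ + 0³ + 0³ + 0³ = 1 + 0 + 0 + 0 = 1  — reached 1.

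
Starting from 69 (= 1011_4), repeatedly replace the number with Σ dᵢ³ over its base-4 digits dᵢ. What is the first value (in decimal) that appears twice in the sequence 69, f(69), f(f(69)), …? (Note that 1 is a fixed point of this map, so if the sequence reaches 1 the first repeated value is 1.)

69 = (1,0,1,1)_4 → 3
3 = (3)_4 → 27
27 = (1,2,3)_4 → 36
36 = (2,1,0)_4 → 9
9 = (2,1)_4 → 9  — 9 already appeared earlier.

9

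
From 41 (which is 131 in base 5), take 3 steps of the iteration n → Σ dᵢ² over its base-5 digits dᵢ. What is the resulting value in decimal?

1

41 = (1,3,1)_5 → 1² + 3² + 1² = 11
11 = (2,1)_5 → 2² + 1² = 5
5 = (1,0)_5 → 1² + 0² = 1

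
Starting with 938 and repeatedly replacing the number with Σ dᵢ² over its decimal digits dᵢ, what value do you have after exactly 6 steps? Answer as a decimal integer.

37

938 → 154
154 → 42
42 → 20
20 → 4
4 → 16
16 → 37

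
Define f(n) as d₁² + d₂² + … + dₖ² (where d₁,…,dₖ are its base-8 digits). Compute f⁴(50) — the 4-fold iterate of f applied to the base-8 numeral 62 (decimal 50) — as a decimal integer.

50 = (6,2)_8 → 6² + 2² = 40
40 = (5,0)_8 → 5² + 0² = 25
25 = (3,1)_8 → 3² + 1² = 10
10 = (1,2)_8 → 1² + 2² = 5

5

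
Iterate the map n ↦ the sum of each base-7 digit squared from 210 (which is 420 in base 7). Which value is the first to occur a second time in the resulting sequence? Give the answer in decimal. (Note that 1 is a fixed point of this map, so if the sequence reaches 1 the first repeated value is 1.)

2

210 = (4,2,0)_7 → 20
20 = (2,6)_7 → 40
40 = (5,5)_7 → 50
50 = (1,0,1)_7 → 2
2 = (2)_7 → 4
4 = (4)_7 → 16
16 = (2,2)_7 → 8
8 = (1,1)_7 → 2  — 2 already appeared earlier.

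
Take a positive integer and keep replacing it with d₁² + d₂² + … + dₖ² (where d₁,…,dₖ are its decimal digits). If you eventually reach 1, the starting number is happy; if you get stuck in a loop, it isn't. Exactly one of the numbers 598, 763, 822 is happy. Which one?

598: 598 → 170 → 50 → 25 → 29 → 85 → 89 → 145 → 42 → 20 → 4 → 16 → 37 → 58 → 89  — repeats 89 (not happy)
763: 763 → 94 → 97 → 130 → 10 → 1  — reaches 1 (happy)
822: 822 → 72 → 53 → 34 → 25 → 29 → 85 → 89 → 145 → 42 → 20 → 4 → 16 → 37 → 58 → 89  — repeats 89 (not happy)

763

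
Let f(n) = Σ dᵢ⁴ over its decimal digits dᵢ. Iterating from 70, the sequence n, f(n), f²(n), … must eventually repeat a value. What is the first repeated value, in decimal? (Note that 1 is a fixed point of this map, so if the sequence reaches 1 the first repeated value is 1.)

13139

70 → 7⁴ + 0⁴ = 2401 + 0 = 2401
2401 → 2⁴ + 4⁴ + 0⁴ + 1⁴ = 16 + 256 + 0 + 1 = 273
273 → 2⁴ + 7⁴ + 3⁴ = 16 + 2401 + 81 = 2498
2498 → 2⁴ + 4⁴ + 9⁴ + 8⁴ = 16 + 256 + 6561 + 4096 = 10929
10929 → 1⁴ + 0⁴ + 9⁴ + 2⁴ + 9⁴ = 1 + 0 + 6561 + 16 + 6561 = 13139
13139 → 1⁴ + 3⁴ + 1⁴ + 3⁴ + 9⁴ = 1 + 81 + 1 + 81 + 6561 = 6725
6725 → 6⁴ + 7⁴ + 2⁴ + 5⁴ = 1296 + 2401 + 16 + 625 = 4338
4338 → 4⁴ + 3⁴ + 3⁴ + 8⁴ = 256 + 81 + 81 + 4096 = 4514
4514 → 4⁴ + 5⁴ + 1⁴ + 4⁴ = 256 + 625 + 1 + 256 = 1138
1138 → 1⁴ + 1⁴ + 3⁴ + 8⁴ = 1 + 1 + 81 + 4096 = 4179
4179 → 4⁴ + 1⁴ + 7⁴ + 9⁴ = 256 + 1 + 2401 + 6561 = 9219
9219 → 9⁴ + 2⁴ + 1⁴ + 9⁴ = 6561 + 16 + 1 + 6561 = 13139  — 13139 already appeared earlier.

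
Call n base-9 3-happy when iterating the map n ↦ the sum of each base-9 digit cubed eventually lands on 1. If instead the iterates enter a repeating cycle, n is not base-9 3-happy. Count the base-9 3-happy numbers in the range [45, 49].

45: 45 → 125 → 577 → 345 → 99 → 9 → 1  — base-9 3-happy
46: 46 → 126 → 126  — not base-9 3-happy
47: 47 → 133 → 469 → 469  — not base-9 3-happy
48: 48 → 152 → 856 → 128 → 134 → 638 → 1198 → 470 → 476 → 980 → 540 → 432 → 152  — not base-9 3-happy
49: 49 → 189 → 35 → 539 → 853 → 409 → 189  — not base-9 3-happy
base-9 3-happy: 45

1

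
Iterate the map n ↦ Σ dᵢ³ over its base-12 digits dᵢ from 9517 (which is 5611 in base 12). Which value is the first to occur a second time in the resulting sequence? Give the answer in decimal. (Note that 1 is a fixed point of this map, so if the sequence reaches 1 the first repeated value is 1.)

343

9517 = (5,6,1,1)_12 → 5³ + 6³ + 1³ + 1³ = 343
343 = (2,4,7)_12 → 2³ + 4³ + 7³ = 415
415 = (2,10,7)_12 → 2³ + 10³ + 7³ = 1351
1351 = (9,4,7)_12 → 9³ + 4³ + 7³ = 1136
1136 = (7,10,8)_12 → 7³ + 10³ + 8³ = 1855
1855 = (1,0,10,7)_12 → 1³ + 0³ + 10³ + 7³ = 1344
1344 = (9,4,0)_12 → 9³ + 4³ + 0³ = 793
793 = (5,6,1)_12 → 5³ + 6³ + 1³ = 342
342 = (2,4,6)_12 → 2³ + 4³ + 6³ = 288
288 = (2,0,0)_12 → 2³ + 0³ + 0³ = 8
8 = (8)_12 → 8³ = 512
512 = (3,6,8)_12 → 3³ + 6³ + 8³ = 755
755 = (5,2,11)_12 → 5³ + 2³ + 11³ = 1464
1464 = (10,2,0)_12 → 10³ + 2³ + 0³ = 1008
1008 = (7,0,0)_12 → 7³ + 0³ + 0³ = 343  — 343 already appeared earlier.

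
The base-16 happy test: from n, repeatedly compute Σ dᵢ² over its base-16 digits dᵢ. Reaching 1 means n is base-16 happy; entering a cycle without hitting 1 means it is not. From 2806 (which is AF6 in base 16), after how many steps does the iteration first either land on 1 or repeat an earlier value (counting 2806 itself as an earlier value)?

9

2806 = (10,15,6)_16 → 361
361 = (1,6,9)_16 → 118
118 = (7,6)_16 → 85
85 = (5,5)_16 → 50
50 = (3,2)_16 → 13
13 = (13)_16 → 169
169 = (10,9)_16 → 181
181 = (11,5)_16 → 146
146 = (9,2)_16 → 85  — 85 repeats.
That took 9 steps.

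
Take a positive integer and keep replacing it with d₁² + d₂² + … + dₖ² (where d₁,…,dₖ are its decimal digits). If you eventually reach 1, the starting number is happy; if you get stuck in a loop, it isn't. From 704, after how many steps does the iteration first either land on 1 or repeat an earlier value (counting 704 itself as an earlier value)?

11

704 → 7² + 0² + 4² = 65
65 → 6² + 5² = 61
61 → 6² + 1² = 37
37 → 3² + 7² = 58
58 → 5² + 8² = 89
89 → 8² + 9² = 145
145 → 1² + 4² + 5² = 42
42 → 4² + 2² = 20
20 → 2² + 0² = 4
4 → 4² = 16
16 → 1² + 6² = 37  — 37 repeats.
That took 11 steps.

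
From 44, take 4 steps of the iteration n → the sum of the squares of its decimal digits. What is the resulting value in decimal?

44 → 4² + 4² = 16 + 16 = 32
32 → 3² + 2² = 9 + 4 = 13
13 → 1² + 3² = 1 + 9 = 10
10 → 1² + 0² = 1 + 0 = 1

1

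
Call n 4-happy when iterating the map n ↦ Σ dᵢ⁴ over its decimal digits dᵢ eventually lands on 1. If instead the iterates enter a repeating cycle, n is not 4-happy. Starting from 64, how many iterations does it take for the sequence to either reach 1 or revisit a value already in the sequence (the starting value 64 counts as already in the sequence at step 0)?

10

64 → 1552
1552 → 1267
1267 → 3714
3714 → 2739
2739 → 9059
9059 → 13747
13747 → 5140
5140 → 882
882 → 8208
8208 → 8208  — 8208 repeats.
That took 10 steps.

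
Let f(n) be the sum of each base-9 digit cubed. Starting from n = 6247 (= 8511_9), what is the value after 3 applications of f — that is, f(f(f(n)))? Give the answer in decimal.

6247 = (8,5,1,1)_9 → 8³ + 5³ + 1³ + 1³ = 639
639 = (7,8,0)_9 → 7³ + 8³ + 0³ = 855
855 = (1,1,5,0)_9 → 1³ + 1³ + 5³ + 0³ = 127

127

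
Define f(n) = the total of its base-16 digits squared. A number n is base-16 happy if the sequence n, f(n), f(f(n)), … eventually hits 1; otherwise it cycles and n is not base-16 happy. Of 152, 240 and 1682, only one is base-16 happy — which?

1682

152: 152 → 145 → 82 → 29 → 170 → 200 → 208 → 169 → 181 → 146 → 85 → 50 → 13 → 169  — repeats 169 (not base-16 happy)
240: 240 → 225 → 197 → 169 → 181 → 146 → 85 → 50 → 13 → 169  — repeats 169 (not base-16 happy)
1682: 1682 → 121 → 130 → 68 → 32 → 4 → 16 → 1  — reaches 1 (base-16 happy)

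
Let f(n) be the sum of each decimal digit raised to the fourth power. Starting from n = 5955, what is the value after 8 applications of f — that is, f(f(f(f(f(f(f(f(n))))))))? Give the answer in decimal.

5955 → 5⁴ + 9⁴ + 5⁴ + 5⁴ = 625 + 6561 + 625 + 625 = 8436
8436 → 8⁴ + 4⁴ + 3⁴ + 6⁴ = 4096 + 256 + 81 + 1296 = 5729
5729 → 5⁴ + 7⁴ + 2⁴ + 9⁴ = 625 + 2401 + 16 + 6561 = 9603
9603 → 9⁴ + 6⁴ + 0⁴ + 3⁴ = 6561 + 1296 + 0 + 81 = 7938
7938 → 7⁴ + 9⁴ + 3⁴ + 8⁴ = 2401 + 6561 + 81 + 4096 = 13139
13139 → 1⁴ + 3⁴ + 1⁴ + 3⁴ + 9⁴ = 1 + 81 + 1 + 81 + 6561 = 6725
6725 → 6⁴ + 7⁴ + 2⁴ + 5⁴ = 1296 + 2401 + 16 + 625 = 4338
4338 → 4⁴ + 3⁴ + 3⁴ + 8⁴ = 256 + 81 + 81 + 4096 = 4514

4514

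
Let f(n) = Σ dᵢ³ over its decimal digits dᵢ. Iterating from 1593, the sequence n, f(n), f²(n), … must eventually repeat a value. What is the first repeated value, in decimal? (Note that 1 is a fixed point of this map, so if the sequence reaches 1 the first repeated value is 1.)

1593 → 1³ + 5³ + 9³ + 3³ = 882
882 → 8³ + 8³ + 2³ = 1032
1032 → 1³ + 0³ + 3³ + 2³ = 36
36 → 3³ + 6³ = 243
243 → 2³ + 4³ + 3³ = 99
99 → 9³ + 9³ = 1458
1458 → 1³ + 4³ + 5³ + 8³ = 702
702 → 7³ + 0³ + 2³ = 351
351 → 3³ + 5³ + 1³ = 153
153 → 1³ + 5³ + 3³ = 153  — 153 already appeared earlier.

153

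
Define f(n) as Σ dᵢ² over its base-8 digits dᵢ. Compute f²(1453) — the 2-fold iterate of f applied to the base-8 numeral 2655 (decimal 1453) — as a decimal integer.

14

1453 = (2,6,5,5)_8 → 2² + 6² + 5² + 5² = 90
90 = (1,3,2)_8 → 1² + 3² + 2² = 14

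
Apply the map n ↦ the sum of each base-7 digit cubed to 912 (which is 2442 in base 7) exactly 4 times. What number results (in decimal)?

912 = (2,4,4,2)_7 → 2³ + 4³ + 4³ + 2³ = 8 + 64 + 64 + 8 = 144
144 = (2,6,4)_7 → 2³ + 6³ + 4³ = 8 + 216 + 64 = 288
288 = (5,6,1)_7 → 5³ + 6³ + 1³ = 125 + 216 + 1 = 342
342 = (6,6,6)_7 → 6³ + 6³ + 6³ = 216 + 216 + 216 = 648

648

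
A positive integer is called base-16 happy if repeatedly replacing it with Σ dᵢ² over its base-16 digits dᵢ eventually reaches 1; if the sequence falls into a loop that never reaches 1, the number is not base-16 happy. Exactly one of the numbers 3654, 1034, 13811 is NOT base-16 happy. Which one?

3654: 3654 → 248 → 289 → 6 → 36 → 20 → 17 → 2 → 4 → 16 → 1  — reaches 1 (base-16 happy)
1034: 1034 → 116 → 65 → 17 → 2 → 4 → 16 → 1  — reaches 1 (base-16 happy)
13811: 13811 → 268 → 145 → 82 → 29 → 170 → 200 → 208 → 169 → 181 → 146 → 85 → 50 → 13 → 169  — repeats 169 (not base-16 happy)

13811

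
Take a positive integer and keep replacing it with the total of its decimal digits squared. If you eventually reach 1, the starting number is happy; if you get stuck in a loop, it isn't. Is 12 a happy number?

12 → 5
5 → 25
25 → 29
29 → 85
85 → 89
89 → 145
145 → 42
42 → 20
20 → 4
4 → 16
16 → 37
37 → 58
58 → 89  — 89 already seen; the sequence cycles without reaching 1.

not happy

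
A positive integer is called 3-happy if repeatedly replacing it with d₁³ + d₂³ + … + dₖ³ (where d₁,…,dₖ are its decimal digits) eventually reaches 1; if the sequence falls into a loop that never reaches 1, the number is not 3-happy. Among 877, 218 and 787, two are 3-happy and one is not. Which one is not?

877: 877 → 1198 → 1243 → 100 → 1  — reaches 1 (3-happy)
218: 218 → 521 → 134 → 92 → 737 → 713 → 371 → 371  — repeats 371 (not 3-happy)
787: 787 → 1198 → 1243 → 100 → 1  — reaches 1 (3-happy)

218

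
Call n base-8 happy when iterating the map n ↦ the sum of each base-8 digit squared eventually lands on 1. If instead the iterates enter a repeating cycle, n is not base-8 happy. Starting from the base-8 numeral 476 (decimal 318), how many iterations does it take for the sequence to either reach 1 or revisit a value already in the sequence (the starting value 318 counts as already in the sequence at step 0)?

318 = (4,7,6)_8 → 4² + 7² + 6² = 101
101 = (1,4,5)_8 → 1² + 4² + 5² = 42
42 = (5,2)_8 → 5² + 2² = 29
29 = (3,5)_8 → 3² + 5² = 34
34 = (4,2)_8 → 4² + 2² = 20
20 = (2,4)_8 → 2² + 4² = 20  — 20 repeats.
That took 6 steps.

6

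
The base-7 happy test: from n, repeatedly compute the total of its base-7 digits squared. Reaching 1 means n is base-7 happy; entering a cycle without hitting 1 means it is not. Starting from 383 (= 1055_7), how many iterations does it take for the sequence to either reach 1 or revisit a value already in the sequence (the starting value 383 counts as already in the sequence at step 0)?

4

383 = (1,0,5,5)_7 → 1² + 0² + 5² + 5² = 1 + 0 + 25 + 25 = 51
51 = (1,0,2)_7 → 1² + 0² + 2² = 1 + 0 + 4 = 5
5 = (5)_7 → 5² = 25
25 = (3,4)_7 → 3² + 4² = 9 + 16 = 25  — 25 repeats.
That took 4 steps.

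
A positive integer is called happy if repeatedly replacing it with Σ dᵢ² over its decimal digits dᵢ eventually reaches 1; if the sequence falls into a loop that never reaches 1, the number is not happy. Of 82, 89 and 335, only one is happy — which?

82: 82 → 68 → 100 → 1  — reaches 1 (happy)
89: 89 → 145 → 42 → 20 → 4 → 16 → 37 → 58 → 89  — repeats 89 (not happy)
335: 335 → 43 → 25 → 29 → 85 → 89 → 145 → 42 → 20 → 4 → 16 → 37 → 58 → 89  — repeats 89 (not happy)

82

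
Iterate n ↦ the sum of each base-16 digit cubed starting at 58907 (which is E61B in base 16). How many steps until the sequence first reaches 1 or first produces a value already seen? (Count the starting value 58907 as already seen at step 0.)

9

58907 = (14,6,1,11)_16 → 4292
4292 = (1,0,12,4)_16 → 1793
1793 = (7,0,1)_16 → 344
344 = (1,5,8)_16 → 638
638 = (2,7,14)_16 → 3095
3095 = (12,1,7)_16 → 2072
2072 = (8,1,8)_16 → 1025
1025 = (4,0,1)_16 → 65
65 = (4,1)_16 → 65  — 65 repeats.
That took 9 steps.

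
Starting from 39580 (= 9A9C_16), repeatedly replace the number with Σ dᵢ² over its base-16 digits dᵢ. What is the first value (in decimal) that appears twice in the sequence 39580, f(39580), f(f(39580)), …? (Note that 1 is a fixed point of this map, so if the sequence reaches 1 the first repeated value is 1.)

85

39580 = (9,10,9,12)_16 → 9² + 10² + 9² + 12² = 81 + 100 + 81 + 144 = 406
406 = (1,9,6)_16 → 1² + 9² + 6² = 1 + 81 + 36 = 118
118 = (7,6)_16 → 7² + 6² = 49 + 36 = 85
85 = (5,5)_16 → 5² + 5² = 25 + 25 = 50
50 = (3,2)_16 → 3² + 2² = 9 + 4 = 13
13 = (13)_16 → 13² = 169
169 = (10,9)_16 → 10² + 9² = 100 + 81 = 181
181 = (11,5)_16 → 11² + 5² = 121 + 25 = 146
146 = (9,2)_16 → 9² + 2² = 81 + 4 = 85  — 85 already appeared earlier.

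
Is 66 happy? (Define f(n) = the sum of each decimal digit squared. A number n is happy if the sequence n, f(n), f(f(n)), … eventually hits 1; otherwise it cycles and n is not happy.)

not happy

66 → 6² + 6² = 36 + 36 = 72
72 → 7² + 2² = 49 + 4 = 53
53 → 5² + 3² = 25 + 9 = 34
34 → 3² + 4² = 9 + 16 = 25
25 → 2² + 5² = 4 + 25 = 29
29 → 2² + 9² = 4 + 81 = 85
85 → 8² + 5² = 64 + 25 = 89
89 → 8² + 9² = 64 + 81 = 145
145 → 1² + 4² + 5² = 1 + 16 + 25 = 42
42 → 4² + 2² = 16 + 4 = 20
20 → 2² + 0² = 4 + 0 = 4
4 → 4² = 16
16 → 1² + 6² = 1 + 36 = 37
37 → 3² + 7² = 9 + 49 = 58
58 → 5² + 8² = 25 + 64 = 89  — 89 already seen; the sequence cycles without reaching 1.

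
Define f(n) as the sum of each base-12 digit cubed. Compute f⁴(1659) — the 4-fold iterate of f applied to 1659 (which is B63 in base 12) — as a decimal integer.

1659 = (11,6,3)_12 → 1574
1574 = (10,11,2)_12 → 2339
2339 = (1,4,2,11)_12 → 1404
1404 = (9,9,0)_12 → 1458

1458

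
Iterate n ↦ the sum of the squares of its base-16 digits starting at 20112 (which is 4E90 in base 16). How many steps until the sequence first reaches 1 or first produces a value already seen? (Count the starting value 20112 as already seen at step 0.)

10

20112 = (4,14,9,0)_16 → 4² + 14² + 9² + 0² = 16 + 196 + 81 + 0 = 293
293 = (1,2,5)_16 → 1² + 2² + 5² = 1 + 4 + 25 = 30
30 = (1,14)_16 → 1² + 14² = 1 + 196 = 197
197 = (12,5)_16 → 12² + 5² = 144 + 25 = 169
169 = (10,9)_16 → 10² + 9² = 100 + 81 = 181
181 = (11,5)_16 → 11² + 5² = 121 + 25 = 146
146 = (9,2)_16 → 9² + 2² = 81 + 4 = 85
85 = (5,5)_16 → 5² + 5² = 25 + 25 = 50
50 = (3,2)_16 → 3² + 2² = 9 + 4 = 13
13 = (13)_16 → 13² = 169  — 169 repeats.
That took 10 steps.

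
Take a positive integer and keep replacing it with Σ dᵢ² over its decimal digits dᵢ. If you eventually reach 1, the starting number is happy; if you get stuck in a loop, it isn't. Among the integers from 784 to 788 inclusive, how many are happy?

1

784: 784 → 129 → 86 → 100 → 1  (reaches 1)
785: 785 → 138 → 74 → 65 → 61 → 37 → 58 → 89 → 145 → 42 → 20 → 4 → 16 → 37  (repeats 37)
786: 786 → 149 → 98 → 145 → 42 → 20 → 4 → 16 → 37 → 58 → 89 → 145  (repeats 145)
787: 787 → 162 → 41 → 17 → 50 → 25 → 29 → 85 → 89 → 145 → 42 → 20 → 4 → 16 → 37 → 58 → 89  (repeats 89)
788: 788 → 177 → 99 → 162 → 41 → 17 → 50 → 25 → 29 → 85 → 89 → 145 → 42 → 20 → 4 → 16 → 37 → 58 → 89  (repeats 89)
happy: 784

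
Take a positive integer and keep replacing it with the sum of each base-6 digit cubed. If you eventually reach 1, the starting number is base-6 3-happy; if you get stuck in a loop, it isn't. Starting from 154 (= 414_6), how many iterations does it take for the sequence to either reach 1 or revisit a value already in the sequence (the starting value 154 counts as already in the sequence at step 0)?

4

154 = (4,1,4)_6 → 129
129 = (3,3,3)_6 → 81
81 = (2,1,3)_6 → 36
36 = (1,0,0)_6 → 1  — reached 1.
That took 4 steps.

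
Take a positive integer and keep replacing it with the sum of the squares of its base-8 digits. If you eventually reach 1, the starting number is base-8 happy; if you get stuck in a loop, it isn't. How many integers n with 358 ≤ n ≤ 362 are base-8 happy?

1

358: 358 → 77 → 27 → 18 → 8 → 1  — base-8 happy
359: 359 → 90 → 14 → 37 → 41 → 26 → 13 → 26  — not base-8 happy
360: 360 → 50 → 40 → 25 → 10 → 5 → 25  — not base-8 happy
361: 361 → 51 → 45 → 50 → 40 → 25 → 10 → 5 → 25  — not base-8 happy
362: 362 → 54 → 72 → 2 → 4 → 16 → 4  — not base-8 happy
base-8 happy: 358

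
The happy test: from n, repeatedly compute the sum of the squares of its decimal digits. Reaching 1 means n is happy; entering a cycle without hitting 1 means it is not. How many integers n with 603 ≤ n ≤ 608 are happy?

1

603: 603 → 45 → 41 → 17 → 50 → 25 → 29 → 85 → 89 → 145 → 42 → 20 → 4 → 16 → 37 → 58 → 89  — not happy
604: 604 → 52 → 29 → 85 → 89 → 145 → 42 → 20 → 4 → 16 → 37 → 58 → 89  — not happy
605: 605 → 61 → 37 → 58 → 89 → 145 → 42 → 20 → 4 → 16 → 37  — not happy
606: 606 → 72 → 53 → 34 → 25 → 29 → 85 → 89 → 145 → 42 → 20 → 4 → 16 → 37 → 58 → 89  — not happy
607: 607 → 85 → 89 → 145 → 42 → 20 → 4 → 16 → 37 → 58 → 89  — not happy
608: 608 → 100 → 1  — happy
happy: 608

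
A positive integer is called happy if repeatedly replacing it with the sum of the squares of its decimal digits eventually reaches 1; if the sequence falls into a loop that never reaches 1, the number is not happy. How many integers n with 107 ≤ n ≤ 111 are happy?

1

107: 107 → 50 → 25 → 29 → 85 → 89 → 145 → 42 → 20 → 4 → 16 → 37 → 58 → 89  — not happy
108: 108 → 65 → 61 → 37 → 58 → 89 → 145 → 42 → 20 → 4 → 16 → 37  — not happy
109: 109 → 82 → 68 → 100 → 1  — happy
110: 110 → 2 → 4 → 16 → 37 → 58 → 89 → 145 → 42 → 20 → 4  — not happy
111: 111 → 3 → 9 → 81 → 65 → 61 → 37 → 58 → 89 → 145 → 42 → 20 → 4 → 16 → 37  — not happy
happy: 109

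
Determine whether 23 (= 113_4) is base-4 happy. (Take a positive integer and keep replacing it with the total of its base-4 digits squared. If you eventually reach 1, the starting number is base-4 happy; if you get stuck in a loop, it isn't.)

base-4 happy

23 = (1,1,3)_4 → 1² + 1² + 3² = 11
11 = (2,3)_4 → 2² + 3² = 13
13 = (3,1)_4 → 3² + 1² = 10
10 = (2,2)_4 → 2² + 2² = 8
8 = (2,0)_4 → 2² + 0² = 4
4 = (1,0)_4 → 1² + 0² = 1  — reached 1.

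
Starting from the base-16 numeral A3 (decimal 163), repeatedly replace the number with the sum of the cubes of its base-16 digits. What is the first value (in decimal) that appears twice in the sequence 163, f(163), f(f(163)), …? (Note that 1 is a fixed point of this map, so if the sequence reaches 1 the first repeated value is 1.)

1456

163 = (10,3)_16 → 10³ + 3³ = 1000 + 27 = 1027
1027 = (4,0,3)_16 → 4³ + 0³ + 3³ = 64 + 0 + 27 = 91
91 = (5,11)_16 → 5³ + 11³ = 125 + 1331 = 1456
1456 = (5,11,0)_16 → 5³ + 11³ + 0³ = 125 + 1331 + 0 = 1456  — 1456 already appeared earlier.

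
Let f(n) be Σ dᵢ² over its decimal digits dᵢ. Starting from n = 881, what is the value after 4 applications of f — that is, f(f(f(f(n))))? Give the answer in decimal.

881 → 8² + 8² + 1² = 64 + 64 + 1 = 129
129 → 1² + 2² + 9² = 1 + 4 + 81 = 86
86 → 8² + 6² = 64 + 36 = 100
100 → 1² + 0² + 0² = 1 + 0 + 0 = 1

1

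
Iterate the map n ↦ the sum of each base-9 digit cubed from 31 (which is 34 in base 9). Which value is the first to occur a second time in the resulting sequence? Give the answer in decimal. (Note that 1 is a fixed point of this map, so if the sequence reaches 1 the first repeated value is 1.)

27

31 = (3,4)_9 → 3³ + 4³ = 91
91 = (1,1,1)_9 → 1³ + 1³ + 1³ = 3
3 = (3)_9 → 3³ = 27
27 = (3,0)_9 → 3³ + 0³ = 27  — 27 already appeared earlier.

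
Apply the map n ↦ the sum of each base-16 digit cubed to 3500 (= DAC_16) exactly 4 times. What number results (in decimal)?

3500 = (13,10,12)_16 → 13³ + 10³ + 12³ = 2197 + 1000 + 1728 = 4925
4925 = (1,3,3,13)_16 → 1³ + 3³ + 3³ + 13³ = 1 + 27 + 27 + 2197 = 2252
2252 = (8,12,12)_16 → 8³ + 12³ + 12³ = 512 + 1728 + 1728 = 3968
3968 = (15,8,0)_16 → 15³ + 8³ + 0³ = 3375 + 512 + 0 = 3887

3887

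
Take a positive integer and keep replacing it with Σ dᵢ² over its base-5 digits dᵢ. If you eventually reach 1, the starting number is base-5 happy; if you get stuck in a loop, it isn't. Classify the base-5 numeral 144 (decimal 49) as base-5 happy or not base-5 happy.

base-5 happy

49 = (1,4,4)_5 → 33
33 = (1,1,3)_5 → 11
11 = (2,1)_5 → 5
5 = (1,0)_5 → 1  — reached 1.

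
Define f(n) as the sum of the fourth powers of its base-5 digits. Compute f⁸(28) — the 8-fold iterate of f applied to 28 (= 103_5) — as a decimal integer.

528

28 = (1,0,3)_5 → 1⁴ + 0⁴ + 3⁴ = 82
82 = (3,1,2)_5 → 3⁴ + 1⁴ + 2⁴ = 98
98 = (3,4,3)_5 → 3⁴ + 4⁴ + 3⁴ = 418
418 = (3,1,3,3)_5 → 3⁴ + 1⁴ + 3⁴ + 3⁴ = 244
244 = (1,4,3,4)_5 → 1⁴ + 4⁴ + 3⁴ + 4⁴ = 594
594 = (4,3,3,4)_5 → 4⁴ + 3⁴ + 3⁴ + 4⁴ = 674
674 = (1,0,1,4,4)_5 → 1⁴ + 0⁴ + 1⁴ + 4⁴ + 4⁴ = 514
514 = (4,0,2,4)_5 → 4⁴ + 0⁴ + 2⁴ + 4⁴ = 528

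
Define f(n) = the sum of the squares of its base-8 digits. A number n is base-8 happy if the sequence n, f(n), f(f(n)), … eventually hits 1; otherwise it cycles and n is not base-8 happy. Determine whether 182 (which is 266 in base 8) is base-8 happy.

182 = (2,6,6)_8 → 2² + 6² + 6² = 4 + 36 + 36 = 76
76 = (1,1,4)_8 → 1² + 1² + 4² = 1 + 1 + 16 = 18
18 = (2,2)_8 → 2² + 2² = 4 + 4 = 8
8 = (1,0)_8 → 1² + 0² = 1 + 0 = 1  — reached 1.

base-8 happy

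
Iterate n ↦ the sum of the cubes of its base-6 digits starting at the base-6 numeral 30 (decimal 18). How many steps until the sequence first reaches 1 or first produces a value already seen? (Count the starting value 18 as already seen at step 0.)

4

18 = (3,0)_6 → 3³ + 0³ = 27
27 = (4,3)_6 → 4³ + 3³ = 91
91 = (2,3,1)_6 → 2³ + 3³ + 1³ = 36
36 = (1,0,0)_6 → 1³ + 0³ + 0³ = 1  — reached 1.
That took 4 steps.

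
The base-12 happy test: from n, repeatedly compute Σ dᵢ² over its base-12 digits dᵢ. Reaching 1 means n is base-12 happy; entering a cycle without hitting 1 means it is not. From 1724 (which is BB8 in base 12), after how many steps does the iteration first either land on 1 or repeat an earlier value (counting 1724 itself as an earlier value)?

12

1724 = (11,11,8)_12 → 306
306 = (2,1,6)_12 → 41
41 = (3,5)_12 → 34
34 = (2,10)_12 → 104
104 = (8,8)_12 → 128
128 = (10,8)_12 → 164
164 = (1,1,8)_12 → 66
66 = (5,6)_12 → 61
61 = (5,1)_12 → 26
26 = (2,2)_12 → 8
8 = (8)_12 → 64
64 = (5,4)_12 → 41  — 41 repeats.
That took 12 steps.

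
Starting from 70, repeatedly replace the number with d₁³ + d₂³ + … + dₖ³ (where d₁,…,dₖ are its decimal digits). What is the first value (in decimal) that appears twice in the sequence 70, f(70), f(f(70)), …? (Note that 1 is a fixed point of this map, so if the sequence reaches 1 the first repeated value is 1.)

70 → 7³ + 0³ = 343
343 → 3³ + 4³ + 3³ = 118
118 → 1³ + 1³ + 8³ = 514
514 → 5³ + 1³ + 4³ = 190
190 → 1³ + 9³ + 0³ = 730
730 → 7³ + 3³ + 0³ = 370
370 → 3³ + 7³ + 0³ = 370  — 370 already appeared earlier.

370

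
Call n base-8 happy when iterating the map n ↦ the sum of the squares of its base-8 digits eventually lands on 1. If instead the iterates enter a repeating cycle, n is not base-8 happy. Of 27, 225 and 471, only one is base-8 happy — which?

27

27: 27 → 18 → 8 → 1  — reaches 1 (base-8 happy)
225: 225 → 26 → 13 → 26  — repeats 26 (not base-8 happy)
471: 471 → 102 → 53 → 61 → 74 → 6 → 36 → 32 → 16 → 4 → 16  — repeats 16 (not base-8 happy)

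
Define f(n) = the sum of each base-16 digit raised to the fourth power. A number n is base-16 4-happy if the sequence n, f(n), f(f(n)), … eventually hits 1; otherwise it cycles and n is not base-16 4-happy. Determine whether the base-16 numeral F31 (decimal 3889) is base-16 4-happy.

not base-16 4-happy

3889 = (15,3,1)_16 → 15⁴ + 3⁴ + 1⁴ = 50625 + 81 + 1 = 50707
50707 = (12,6,1,3)_16 → 12⁴ + 6⁴ + 1⁴ + 3⁴ = 20736 + 1296 + 1 + 81 = 22114
22114 = (5,6,6,2)_16 → 5⁴ + 6⁴ + 6⁴ + 2⁴ = 625 + 1296 + 1296 + 16 = 3233
3233 = (12,10,1)_16 → 12⁴ + 10⁴ + 1⁴ = 20736 + 10000 + 1 = 30737
30737 = (7,8,1,1)_16 → 7⁴ + 8⁴ + 1⁴ + 1⁴ = 2401 + 4096 + 1 + 1 = 6499
6499 = (1,9,6,3)_16 → 1⁴ + 9⁴ + 6⁴ + 3⁴ = 1 + 6561 + 1296 + 81 = 7939
7939 = (1,15,0,3)_16 → 1⁴ + 15⁴ + 0⁴ + 3⁴ = 1 + 50625 + 0 + 81 = 50707  — 50707 already seen; the sequence cycles without reaching 1.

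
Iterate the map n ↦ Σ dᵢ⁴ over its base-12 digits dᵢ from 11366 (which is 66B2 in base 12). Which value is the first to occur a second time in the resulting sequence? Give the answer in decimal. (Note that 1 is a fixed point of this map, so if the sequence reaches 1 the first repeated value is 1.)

11366 = (6,6,11,2)_12 → 6⁴ + 6⁴ + 11⁴ + 2⁴ = 17249
17249 = (9,11,9,5)_12 → 9⁴ + 11⁴ + 9⁴ + 5⁴ = 28388
28388 = (1,4,5,1,8)_12 → 1⁴ + 4⁴ + 5⁴ + 1⁴ + 8⁴ = 4979
4979 = (2,10,6,11)_12 → 2⁴ + 10⁴ + 6⁴ + 11⁴ = 25953
25953 = (1,3,0,2,9)_12 → 1⁴ + 3⁴ + 0⁴ + 2⁴ + 9⁴ = 6659
6659 = (3,10,2,11)_12 → 3⁴ + 10⁴ + 2⁴ + 11⁴ = 24738
24738 = (1,2,3,9,6)_12 → 1⁴ + 2⁴ + 3⁴ + 9⁴ + 6⁴ = 7955
7955 = (4,7,2,11)_12 → 4⁴ + 7⁴ + 2⁴ + 11⁴ = 17314
17314 = (10,0,2,10)_12 → 10⁴ + 0⁴ + 2⁴ + 10⁴ = 20016
20016 = (11,7,0,0)_12 → 11⁴ + 7⁴ + 0⁴ + 0⁴ = 17042
17042 = (9,10,4,2)_12 → 9⁴ + 10⁴ + 4⁴ + 2⁴ = 16833
16833 = (9,8,10,9)_12 → 9⁴ + 8⁴ + 10⁴ + 9⁴ = 27218
27218 = (1,3,9,0,2)_12 → 1⁴ + 3⁴ + 9⁴ + 0⁴ + 2⁴ = 6659  — 6659 already appeared earlier.

6659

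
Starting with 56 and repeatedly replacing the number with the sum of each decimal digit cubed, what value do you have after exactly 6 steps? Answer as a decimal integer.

56 → 5³ + 6³ = 125 + 216 = 341
341 → 3³ + 4³ + 1³ = 27 + 64 + 1 = 92
92 → 9³ + 2³ = 729 + 8 = 737
737 → 7³ + 3³ + 7³ = 343 + 27 + 343 = 713
713 → 7³ + 1³ + 3³ = 343 + 1 + 27 = 371
371 → 3³ + 7³ + 1³ = 27 + 343 + 1 = 371

371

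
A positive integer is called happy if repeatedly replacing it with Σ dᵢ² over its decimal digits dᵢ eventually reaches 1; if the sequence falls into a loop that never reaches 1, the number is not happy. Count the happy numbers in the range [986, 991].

1

986: 986 → 181 → 66 → 72 → 53 → 34 → 25 → 29 → 85 → 89 → 145 → 42 → 20 → 4 → 16 → 37 → 58 → 89  (repeats 89)
987: 987 → 194 → 98 → 145 → 42 → 20 → 4 → 16 → 37 → 58 → 89 → 145  (repeats 145)
988: 988 → 209 → 85 → 89 → 145 → 42 → 20 → 4 → 16 → 37 → 58 → 89  (repeats 89)
989: 989 → 226 → 44 → 32 → 13 → 10 → 1  (reaches 1)
990: 990 → 162 → 41 → 17 → 50 → 25 → 29 → 85 → 89 → 145 → 42 → 20 → 4 → 16 → 37 → 58 → 89  (repeats 89)
991: 991 → 163 → 46 → 52 → 29 → 85 → 89 → 145 → 42 → 20 → 4 → 16 → 37 → 58 → 89  (repeats 89)
happy: 989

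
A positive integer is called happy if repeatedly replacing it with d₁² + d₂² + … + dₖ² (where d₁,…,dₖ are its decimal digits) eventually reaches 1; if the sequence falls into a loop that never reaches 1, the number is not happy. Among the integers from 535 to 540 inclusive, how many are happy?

535: 535 → 59 → 106 → 37 → 58 → 89 → 145 → 42 → 20 → 4 → 16 → 37  — not happy
536: 536 → 70 → 49 → 97 → 130 → 10 → 1  — happy
537: 537 → 83 → 73 → 58 → 89 → 145 → 42 → 20 → 4 → 16 → 37 → 58  — not happy
538: 538 → 98 → 145 → 42 → 20 → 4 → 16 → 37 → 58 → 89 → 145  — not happy
539: 539 → 115 → 27 → 53 → 34 → 25 → 29 → 85 → 89 → 145 → 42 → 20 → 4 → 16 → 37 → 58 → 89  — not happy
540: 540 → 41 → 17 → 50 → 25 → 29 → 85 → 89 → 145 → 42 → 20 → 4 → 16 → 37 → 58 → 89  — not happy
happy: 536

1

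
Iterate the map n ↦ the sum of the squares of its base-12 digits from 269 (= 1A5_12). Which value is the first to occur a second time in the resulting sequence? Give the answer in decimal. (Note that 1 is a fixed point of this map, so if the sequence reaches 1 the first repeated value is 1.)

5

269 = (1,10,5)_12 → 126
126 = (10,6)_12 → 136
136 = (11,4)_12 → 137
137 = (11,5)_12 → 146
146 = (1,0,2)_12 → 5
5 = (5)_12 → 25
25 = (2,1)_12 → 5  — 5 already appeared earlier.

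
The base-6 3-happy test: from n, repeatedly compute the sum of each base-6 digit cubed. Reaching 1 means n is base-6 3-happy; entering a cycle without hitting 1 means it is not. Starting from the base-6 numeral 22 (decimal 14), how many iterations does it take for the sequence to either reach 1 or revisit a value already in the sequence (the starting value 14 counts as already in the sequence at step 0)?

9

14 = (2,2)_6 → 2³ + 2³ = 16
16 = (2,4)_6 → 2³ + 4³ = 72
72 = (2,0,0)_6 → 2³ + 0³ + 0³ = 8
8 = (1,2)_6 → 1³ + 2³ = 9
9 = (1,3)_6 → 1³ + 3³ = 28
28 = (4,4)_6 → 4³ + 4³ = 128
128 = (3,3,2)_6 → 3³ + 3³ + 2³ = 62
62 = (1,4,2)_6 → 1³ + 4³ + 2³ = 73
73 = (2,0,1)_6 → 2³ + 0³ + 1³ = 9  — 9 repeats.
That took 9 steps.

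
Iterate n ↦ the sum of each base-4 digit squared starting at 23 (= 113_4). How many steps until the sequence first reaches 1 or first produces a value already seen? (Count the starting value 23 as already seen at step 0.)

23 = (1,1,3)_4 → 1² + 1² + 3² = 1 + 1 + 9 = 11
11 = (2,3)_4 → 2² + 3² = 4 + 9 = 13
13 = (3,1)_4 → 3² + 1² = 9 + 1 = 10
10 = (2,2)_4 → 2² + 2² = 4 + 4 = 8
8 = (2,0)_4 → 2² + 0² = 4 + 0 = 4
4 = (1,0)_4 → 1² + 0² = 1 + 0 = 1  — reached 1.
That took 6 steps.

6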